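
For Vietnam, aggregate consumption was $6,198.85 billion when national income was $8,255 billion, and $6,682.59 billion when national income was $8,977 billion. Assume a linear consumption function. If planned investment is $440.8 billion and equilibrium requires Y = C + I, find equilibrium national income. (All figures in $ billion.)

Y = 3360

MPC = (6682.59 − 6198.85)/(8977 − 8255) = 483.74/722 = 0.67
a = 6198.85 − 0.67(8255) = 668
Equilibrium: Y = 668 + 0.67Y + 440.8
0.33Y = 1108.8, so Y = 1108.8/0.33 = 3360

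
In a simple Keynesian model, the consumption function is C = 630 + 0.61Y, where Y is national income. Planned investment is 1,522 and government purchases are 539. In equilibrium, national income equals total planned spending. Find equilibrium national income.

Y = 6900

Y = C + I + G = 630 + 0.61Y + 1522 + 539
Y − 0.61Y = 2691
0.39Y = 2691, so Y = 2691/0.39 = 6900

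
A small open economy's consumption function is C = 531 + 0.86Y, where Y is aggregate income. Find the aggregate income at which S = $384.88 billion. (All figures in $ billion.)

Y = 6542

S = Y − C = -531 + 0.14Y
-531 + 0.14Y = 384.88, so 0.14Y = 915.88 and Y = 6542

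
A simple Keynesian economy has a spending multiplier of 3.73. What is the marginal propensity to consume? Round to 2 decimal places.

MPC = 0.73

k = 1/(1 − MPC), so 1 − MPC = 1/k = 1/3.73 = 0.2681
MPC = 1 − 0.2681 = 0.73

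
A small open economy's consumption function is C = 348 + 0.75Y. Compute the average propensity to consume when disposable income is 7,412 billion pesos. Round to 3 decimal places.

C = 348 + 0.75(7412) = 5907
APC = C/Y = 5907/7412 = 0.797

APC = 0.797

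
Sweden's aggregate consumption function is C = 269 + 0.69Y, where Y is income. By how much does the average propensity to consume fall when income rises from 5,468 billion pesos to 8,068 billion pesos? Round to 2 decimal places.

At Y = 5468: C = 269 + 0.69(5468) = 4041.92, APC = 4041.92/5468 = 0.739
At Y = 8068: C = 5835.92, APC = 5835.92/8068 = 0.723
Fall in APC = 0.739 − 0.723 = 0.016 ≈ 0.02

ΔAPC = 0.02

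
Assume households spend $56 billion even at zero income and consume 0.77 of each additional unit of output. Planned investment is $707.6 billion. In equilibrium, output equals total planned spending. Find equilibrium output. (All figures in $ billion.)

Y = 3320

Y = C + I = 56 + 0.77Y + 707.6
Y − 0.77Y = 763.6
0.23Y = 763.6, so Y = 763.6/0.23 = 3320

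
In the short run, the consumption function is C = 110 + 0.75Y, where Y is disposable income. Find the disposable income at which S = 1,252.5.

Y = 5450

S = Y − C = -110 + 0.25Y
-110 + 0.25Y = 1252.5, so 0.25Y = 1362.5 and Y = 5450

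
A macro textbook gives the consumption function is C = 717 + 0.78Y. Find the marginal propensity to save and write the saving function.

MPS = 0.22; S = -717 + 0.22Y

MPS = 1 − MPC = 1 − 0.78 = 0.22
S = Y − C = -717 + 0.22Y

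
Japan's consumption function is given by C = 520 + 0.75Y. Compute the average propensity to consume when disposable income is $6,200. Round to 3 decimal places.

C = 520 + 0.75(6200) = 5170
APC = C/Y = 5170/6200 = 0.834

APC = 0.834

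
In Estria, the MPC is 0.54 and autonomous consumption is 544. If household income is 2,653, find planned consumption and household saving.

C = 544 + 0.54(2653) = 544 + 1432.62 = 1976.62
S = Y − C = 2653 − 1976.62 = 676.38

C = 1976.62; S = 676.38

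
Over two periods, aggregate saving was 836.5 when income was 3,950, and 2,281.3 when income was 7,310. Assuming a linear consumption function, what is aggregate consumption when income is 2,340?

C = 2195.8

MPS = ΔS/ΔY = (2281.3 − 836.5)/(7310 − 3950) = 1444.8/3360 = 0.43
MPC = 1 − MPS = 0.57
Autonomous saving = 836.5 − 0.43(3950) = -862, so a = 862
C = 862 + 0.57(2340) = 862 + 1333.8 = 2195.8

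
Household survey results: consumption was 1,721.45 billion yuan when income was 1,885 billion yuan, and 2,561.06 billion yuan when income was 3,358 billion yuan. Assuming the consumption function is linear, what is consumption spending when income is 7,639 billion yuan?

MPC = (2561.06 − 1721.45)/(3358 − 1885) = 839.61/1473 = 0.57
a = 1721.45 − 0.57(1885) = 1721.45 − 1074.45 = 647
C = 647 + 0.57(7639) = 647 + 4354.23 = 5001.23

C = 5001.23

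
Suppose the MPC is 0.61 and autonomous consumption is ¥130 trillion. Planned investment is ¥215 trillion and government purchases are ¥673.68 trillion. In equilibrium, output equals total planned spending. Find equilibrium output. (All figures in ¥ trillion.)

Y = 2612

Y = C + I + G = 130 + 0.61Y + 215 + 673.68
Y − 0.61Y = 1018.68
0.39Y = 1018.68, so Y = 1018.68/0.39 = 2612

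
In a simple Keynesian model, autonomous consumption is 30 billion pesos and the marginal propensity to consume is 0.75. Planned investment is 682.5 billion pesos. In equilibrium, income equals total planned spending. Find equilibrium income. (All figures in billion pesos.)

Y = C + I = 30 + 0.75Y + 682.5
Y − 0.75Y = 712.5
0.25Y = 712.5, so Y = 712.5/0.25 = 2850

Y = 2850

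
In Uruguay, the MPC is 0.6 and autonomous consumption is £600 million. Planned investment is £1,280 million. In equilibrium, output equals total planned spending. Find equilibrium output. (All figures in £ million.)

Y = 4700

Y = C + I = 600 + 0.6Y + 1280
Y − 0.6Y = 1880
0.4Y = 1880, so Y = 1880/0.4 = 4700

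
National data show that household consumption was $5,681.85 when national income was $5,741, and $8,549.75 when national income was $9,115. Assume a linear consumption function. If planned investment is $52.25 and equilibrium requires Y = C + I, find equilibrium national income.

Y = 5695

MPC = (8549.75 − 5681.85)/(9115 − 5741) = 2867.9/3374 = 0.85
a = 5681.85 − 0.85(5741) = 802
Equilibrium: Y = 802 + 0.85Y + 52.25
0.15Y = 854.25, so Y = 854.25/0.15 = 5695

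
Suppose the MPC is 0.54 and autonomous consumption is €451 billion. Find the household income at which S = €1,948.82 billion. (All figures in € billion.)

Y = 5217

S = Y − C = -451 + 0.46Y
-451 + 0.46Y = 1948.82, so 0.46Y = 2399.82 and Y = 5217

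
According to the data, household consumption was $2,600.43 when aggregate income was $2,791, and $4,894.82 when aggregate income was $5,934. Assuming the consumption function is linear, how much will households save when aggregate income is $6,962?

MPC = (4894.82 − 2600.43)/(5934 − 2791) = 2294.39/3143 = 0.73
a = 2600.43 − 0.73(2791) = 2600.43 − 2037.43 = 563
C = 563 + 0.73(6962) = 5645.26
S = 6962 − 5645.26 = 1316.74

S = 1316.74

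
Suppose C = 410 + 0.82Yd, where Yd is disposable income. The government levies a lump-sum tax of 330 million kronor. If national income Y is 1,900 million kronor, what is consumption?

Yd = Y − T = 1900 − 330 = 1570
C = 410 + 0.82(1570) = 410 + 1287.4 = 1697.4

C = 1697.4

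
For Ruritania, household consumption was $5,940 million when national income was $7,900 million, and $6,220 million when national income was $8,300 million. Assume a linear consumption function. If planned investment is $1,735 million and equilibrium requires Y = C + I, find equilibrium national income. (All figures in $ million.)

MPC = (6220 − 5940)/(8300 − 7900) = 280/400 = 0.7
a = 5940 − 0.7(7900) = 410
Equilibrium: Y = 410 + 0.7Y + 1735
0.3Y = 2145, so Y = 2145/0.3 = 7150

Y = 7150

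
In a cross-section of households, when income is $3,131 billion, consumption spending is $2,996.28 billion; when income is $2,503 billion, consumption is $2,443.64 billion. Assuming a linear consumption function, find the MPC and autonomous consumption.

MPC = ΔC/ΔY = (2996.28 − 2443.64)/(3131 − 2503) = 552.64/628 = 0.88
a = C − MPC·Y = 2443.64 − 0.88(2503) = 2443.64 − 2202.64 = 241

MPC = 0.88; a = 241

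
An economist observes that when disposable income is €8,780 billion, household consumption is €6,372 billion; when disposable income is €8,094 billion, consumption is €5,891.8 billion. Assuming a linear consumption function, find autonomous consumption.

MPC = ΔC/ΔY = (6372 − 5891.8)/(8780 − 8094) = 480.2/686 = 0.7
a = C − MPC·Y = 5891.8 − 0.7(8094) = 5891.8 − 5665.8 = 226

a = 226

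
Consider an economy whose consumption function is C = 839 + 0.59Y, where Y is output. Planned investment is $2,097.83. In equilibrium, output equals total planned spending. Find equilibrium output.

Y = C + I = 839 + 0.59Y + 2097.83
Y − 0.59Y = 2936.83
0.41Y = 2936.83, so Y = 2936.83/0.41 = 7163

Y = 7163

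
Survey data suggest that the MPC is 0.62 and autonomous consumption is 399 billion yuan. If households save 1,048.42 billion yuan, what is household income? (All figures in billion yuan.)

S = Y − C = -399 + 0.38Y
-399 + 0.38Y = 1048.42, so 0.38Y = 1447.42 and Y = 3809

Y = 3809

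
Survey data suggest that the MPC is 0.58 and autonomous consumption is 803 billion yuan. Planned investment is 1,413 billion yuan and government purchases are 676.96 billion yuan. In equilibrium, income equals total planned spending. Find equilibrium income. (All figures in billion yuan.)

Y = 6888

Y = C + I + G = 803 + 0.58Y + 1413 + 676.96
Y − 0.58Y = 2892.96
0.42Y = 2892.96, so Y = 2892.96/0.42 = 6888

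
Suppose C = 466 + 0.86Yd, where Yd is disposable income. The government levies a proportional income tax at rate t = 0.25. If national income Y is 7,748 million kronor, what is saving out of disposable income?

Yd = (1 − 0.25)(7748) = 0.75(7748) = 5811
C = 466 + 0.86(5811) = 466 + 4997.46 = 5463.46
S = Yd − C = 5811 − 5463.46 = 347.54

S = 347.54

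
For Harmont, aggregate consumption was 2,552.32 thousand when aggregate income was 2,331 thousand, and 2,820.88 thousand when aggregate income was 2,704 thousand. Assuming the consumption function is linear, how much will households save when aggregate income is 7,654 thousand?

MPC = (2820.88 − 2552.32)/(2704 − 2331) = 268.56/373 = 0.72
a = 2552.32 − 0.72(2331) = 2552.32 − 1678.32 = 874
C = 874 + 0.72(7654) = 6384.88
S = 7654 − 6384.88 = 1269.12

S = 1269.12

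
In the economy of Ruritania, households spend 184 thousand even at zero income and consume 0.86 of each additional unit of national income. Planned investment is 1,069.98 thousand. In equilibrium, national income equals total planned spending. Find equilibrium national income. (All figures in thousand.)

Y = 8957

Y = C + I = 184 + 0.86Y + 1069.98
Y − 0.86Y = 1253.98
0.14Y = 1253.98, so Y = 1253.98/0.14 = 8957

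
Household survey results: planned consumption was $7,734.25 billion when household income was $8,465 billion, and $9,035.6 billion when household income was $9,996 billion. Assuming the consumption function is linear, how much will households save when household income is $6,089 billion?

S = 374.35

MPC = (9035.6 − 7734.25)/(9996 − 8465) = 1301.35/1531 = 0.85
a = 7734.25 − 0.85(8465) = 7734.25 − 7195.25 = 539
C = 539 + 0.85(6089) = 5714.65
S = 6089 − 5714.65 = 374.35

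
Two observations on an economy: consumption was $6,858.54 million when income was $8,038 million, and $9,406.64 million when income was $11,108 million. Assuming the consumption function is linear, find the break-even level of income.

MPC = (9406.64 − 6858.54)/(11108 − 8038) = 2548.1/3070 = 0.83
a = 6858.54 − 0.83(8038) = 6858.54 − 6671.54 = 187
Break-even: Y = a/(1−MPC) = 187/0.17 = 1100

Y = 1100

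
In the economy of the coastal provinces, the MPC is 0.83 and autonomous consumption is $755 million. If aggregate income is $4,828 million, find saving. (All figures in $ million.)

C = 755 + 0.83(4828) = 755 + 4007.24 = 4762.24
S = Y − C = 4828 − 4762.24 = 65.76

S = 65.76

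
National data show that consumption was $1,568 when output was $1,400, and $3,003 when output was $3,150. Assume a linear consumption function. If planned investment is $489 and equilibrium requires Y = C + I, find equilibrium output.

Y = 5050

MPC = (3003 − 1568)/(3150 − 1400) = 1435/1750 = 0.82
a = 1568 − 0.82(1400) = 420
Equilibrium: Y = 420 + 0.82Y + 489
0.18Y = 909, so Y = 909/0.18 = 5050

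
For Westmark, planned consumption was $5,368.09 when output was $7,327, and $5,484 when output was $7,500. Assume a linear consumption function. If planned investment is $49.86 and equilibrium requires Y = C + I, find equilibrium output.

MPC = (5484 − 5368.09)/(7500 − 7327) = 115.91/173 = 0.67
a = 5368.09 − 0.67(7327) = 459
Equilibrium: Y = 459 + 0.67Y + 49.86
0.33Y = 508.86, so Y = 508.86/0.33 = 1542

Y = 1542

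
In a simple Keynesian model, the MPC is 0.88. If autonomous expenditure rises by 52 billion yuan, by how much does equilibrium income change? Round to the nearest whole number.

ΔY ≈ 433

The multiplier is 1/(1 − MPC) = 1/0.12.
ΔY = 52/0.12 = 433.33 ≈ 433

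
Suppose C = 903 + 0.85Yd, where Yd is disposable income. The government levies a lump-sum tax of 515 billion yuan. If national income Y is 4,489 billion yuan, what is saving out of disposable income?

S = -306.9

Yd = Y − T = 4489 − 515 = 3974
C = 903 + 0.85(3974) = 903 + 3377.9 = 4280.9
S = Yd − C = 3974 − 4280.9 = -306.9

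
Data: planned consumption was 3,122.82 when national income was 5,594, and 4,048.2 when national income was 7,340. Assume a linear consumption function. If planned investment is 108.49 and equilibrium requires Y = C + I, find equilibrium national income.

MPC = (4048.2 − 3122.82)/(7340 − 5594) = 925.38/1746 = 0.53
a = 3122.82 − 0.53(5594) = 158
Equilibrium: Y = 158 + 0.53Y + 108.49
0.47Y = 266.49, so Y = 266.49/0.47 = 567

Y = 567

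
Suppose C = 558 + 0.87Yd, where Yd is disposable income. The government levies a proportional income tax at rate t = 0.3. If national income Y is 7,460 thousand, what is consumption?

Yd = (1 − 0.3)(7460) = 0.7(7460) = 5222
C = 558 + 0.87(5222) = 558 + 4543.14 = 5101.14

C = 5101.14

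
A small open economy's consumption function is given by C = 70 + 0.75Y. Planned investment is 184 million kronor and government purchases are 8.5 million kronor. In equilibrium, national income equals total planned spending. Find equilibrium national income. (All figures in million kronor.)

Y = 1050

Y = C + I + G = 70 + 0.75Y + 184 + 8.5
Y − 0.75Y = 262.5
0.25Y = 262.5, so Y = 262.5/0.25 = 1050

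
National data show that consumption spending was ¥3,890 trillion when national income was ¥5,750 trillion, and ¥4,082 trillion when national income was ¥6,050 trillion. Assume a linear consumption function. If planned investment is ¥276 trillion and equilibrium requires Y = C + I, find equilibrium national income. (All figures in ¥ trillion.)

MPC = (4082 − 3890)/(6050 − 5750) = 192/300 = 0.64
a = 3890 − 0.64(5750) = 210
Equilibrium: Y = 210 + 0.64Y + 276
0.36Y = 486, so Y = 486/0.36 = 1350

Y = 1350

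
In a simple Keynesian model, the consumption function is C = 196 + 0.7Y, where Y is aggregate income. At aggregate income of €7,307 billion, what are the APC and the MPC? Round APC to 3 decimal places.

APC = 0.727; MPC = 0.7

MPC = 0.7 (the slope of the consumption function)
C = 196 + 0.7(7307) = 5310.9, so APC = 5310.9/7307 = 0.727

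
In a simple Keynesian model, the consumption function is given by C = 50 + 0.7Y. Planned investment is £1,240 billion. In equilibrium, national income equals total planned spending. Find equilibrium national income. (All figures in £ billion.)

Y = 4300

Y = C + I = 50 + 0.7Y + 1240
Y − 0.7Y = 1290
0.3Y = 1290, so Y = 1290/0.3 = 4300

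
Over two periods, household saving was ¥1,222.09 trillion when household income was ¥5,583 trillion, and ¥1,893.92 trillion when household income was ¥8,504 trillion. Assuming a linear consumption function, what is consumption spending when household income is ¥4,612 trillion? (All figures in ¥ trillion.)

MPS = ΔS/ΔY = (1893.92 − 1222.09)/(8504 − 5583) = 671.83/2921 = 0.23
MPC = 1 − MPS = 0.77
Autonomous saving = 1222.09 − 0.23(5583) = -62, so a = 62
C = 62 + 0.77(4612) = 62 + 3551.24 = 3613.24

C = 3613.24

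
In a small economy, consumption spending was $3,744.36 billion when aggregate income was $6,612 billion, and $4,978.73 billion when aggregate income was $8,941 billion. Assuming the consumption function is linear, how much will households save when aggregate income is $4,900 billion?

S = 2063

MPC = (4978.73 − 3744.36)/(8941 − 6612) = 1234.37/2329 = 0.53
a = 3744.36 − 0.53(6612) = 3744.36 − 3504.36 = 240
C = 240 + 0.53(4900) = 2837
S = 4900 − 2837 = 2063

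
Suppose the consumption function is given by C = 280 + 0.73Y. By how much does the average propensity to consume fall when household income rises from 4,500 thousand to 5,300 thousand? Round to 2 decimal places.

ΔAPC = 0.01

At Y = 4500: C = 280 + 0.73(4500) = 3565, APC = 3565/4500 = 0.792
At Y = 5300: C = 4149, APC = 4149/5300 = 0.783
Fall in APC = 0.792 − 0.783 = 0.009 ≈ 0.01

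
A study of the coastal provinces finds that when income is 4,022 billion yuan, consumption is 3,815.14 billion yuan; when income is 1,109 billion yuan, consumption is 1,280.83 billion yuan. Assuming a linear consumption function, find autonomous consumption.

a = 316

MPC = ΔC/ΔY = (3815.14 − 1280.83)/(4022 − 1109) = 2534.31/2913 = 0.87
a = C − MPC·Y = 1280.83 − 0.87(1109) = 1280.83 − 964.83 = 316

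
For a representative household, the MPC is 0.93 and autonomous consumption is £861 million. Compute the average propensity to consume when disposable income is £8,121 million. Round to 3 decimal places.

C = 861 + 0.93(8121) = 8413.53
APC = C/Y = 8413.53/8121 = 1.036

APC = 1.036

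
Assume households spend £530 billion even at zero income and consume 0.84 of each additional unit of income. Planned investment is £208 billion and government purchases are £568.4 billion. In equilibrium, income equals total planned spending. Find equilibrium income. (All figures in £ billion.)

Y = C + I + G = 530 + 0.84Y + 208 + 568.4
Y − 0.84Y = 1306.4
0.16Y = 1306.4, so Y = 1306.4/0.16 = 8165

Y = 8165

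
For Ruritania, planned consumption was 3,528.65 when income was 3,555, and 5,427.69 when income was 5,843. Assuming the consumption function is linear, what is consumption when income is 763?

MPC = (5427.69 − 3528.65)/(5843 − 3555) = 1899.04/2288 = 0.83
a = 3528.65 − 0.83(3555) = 3528.65 − 2950.65 = 578
C = 578 + 0.83(763) = 578 + 633.29 = 1211.29

C = 1211.29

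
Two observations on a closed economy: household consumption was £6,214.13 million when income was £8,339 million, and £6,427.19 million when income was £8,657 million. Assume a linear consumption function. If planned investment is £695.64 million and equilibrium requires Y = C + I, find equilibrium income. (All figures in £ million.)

Y = 4008

MPC = (6427.19 − 6214.13)/(8657 − 8339) = 213.06/318 = 0.67
a = 6214.13 − 0.67(8339) = 627
Equilibrium: Y = 627 + 0.67Y + 695.64
0.33Y = 1322.64, so Y = 1322.64/0.33 = 4008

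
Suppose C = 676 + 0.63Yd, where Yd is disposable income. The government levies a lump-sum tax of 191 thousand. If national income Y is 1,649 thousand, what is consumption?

C = 1594.54

Yd = Y − T = 1649 − 191 = 1458
C = 676 + 0.63(1458) = 676 + 918.54 = 1594.54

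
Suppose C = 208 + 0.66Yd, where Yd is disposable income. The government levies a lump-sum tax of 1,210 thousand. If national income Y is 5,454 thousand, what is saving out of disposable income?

S = 1234.96

Yd = Y − T = 5454 − 1210 = 4244
C = 208 + 0.66(4244) = 208 + 2801.04 = 3009.04
S = Yd − C = 4244 − 3009.04 = 1234.96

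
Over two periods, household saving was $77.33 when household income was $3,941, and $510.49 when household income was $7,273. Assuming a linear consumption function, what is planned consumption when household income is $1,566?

C = 1797.42

MPS = ΔS/ΔY = (510.49 − 77.33)/(7273 − 3941) = 433.16/3332 = 0.13
MPC = 1 − MPS = 0.87
Autonomous saving = 77.33 − 0.13(3941) = -435, so a = 435
C = 435 + 0.87(1566) = 435 + 1362.42 = 1797.42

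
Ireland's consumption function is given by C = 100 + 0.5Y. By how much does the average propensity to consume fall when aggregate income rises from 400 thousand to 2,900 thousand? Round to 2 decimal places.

At Y = 400: C = 100 + 0.5(400) = 300, APC = 300/400 = 0.750
At Y = 2900: C = 1550, APC = 1550/2900 = 0.534
Fall in APC = 0.750 − 0.534 = 0.216 ≈ 0.22

ΔAPC = 0.22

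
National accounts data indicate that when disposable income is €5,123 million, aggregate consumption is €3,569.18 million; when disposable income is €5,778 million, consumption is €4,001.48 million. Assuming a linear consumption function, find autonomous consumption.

a = 188

MPC = ΔC/ΔY = (4001.48 − 3569.18)/(5778 − 5123) = 432.3/655 = 0.66
a = C − MPC·Y = 3569.18 − 0.66(5123) = 3569.18 − 3381.18 = 188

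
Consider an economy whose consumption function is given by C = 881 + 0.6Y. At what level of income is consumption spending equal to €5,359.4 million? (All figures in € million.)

Y = 7464

881 + 0.6Y = 5359.4
0.6Y = 4478.4, so Y = 4478.4/0.6 = 7464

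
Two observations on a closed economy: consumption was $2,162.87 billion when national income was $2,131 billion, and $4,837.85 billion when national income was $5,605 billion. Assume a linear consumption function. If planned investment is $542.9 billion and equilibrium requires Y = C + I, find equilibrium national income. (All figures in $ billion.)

Y = 4630

MPC = (4837.85 − 2162.87)/(5605 − 2131) = 2674.98/3474 = 0.77
a = 2162.87 − 0.77(2131) = 522
Equilibrium: Y = 522 + 0.77Y + 542.9
0.23Y = 1064.9, so Y = 1064.9/0.23 = 4630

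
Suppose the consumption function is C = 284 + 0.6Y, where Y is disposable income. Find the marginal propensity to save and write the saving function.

MPS = 0.4; S = -284 + 0.4Y

MPS = 1 − MPC = 1 − 0.6 = 0.4
S = Y − C = -284 + 0.4Y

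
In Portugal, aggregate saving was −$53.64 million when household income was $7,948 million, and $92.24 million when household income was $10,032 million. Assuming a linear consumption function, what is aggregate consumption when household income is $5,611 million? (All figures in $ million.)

C = 5828.23

MPS = ΔS/ΔY = (92.24 − (-53.64))/(10032 − 7948) = 145.88/2084 = 0.07
MPC = 1 − MPS = 0.93
Autonomous saving = -53.64 − 0.07(7948) = -610, so a = 610
C = 610 + 0.93(5611) = 610 + 5218.23 = 5828.23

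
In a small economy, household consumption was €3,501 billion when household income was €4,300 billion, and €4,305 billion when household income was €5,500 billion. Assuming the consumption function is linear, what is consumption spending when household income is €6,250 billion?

MPC = (4305 − 3501)/(5500 − 4300) = 804/1200 = 0.67
a = 3501 − 0.67(4300) = 3501 − 2881 = 620
C = 620 + 0.67(6250) = 620 + 4187.5 = 4807.5

C = 4807.5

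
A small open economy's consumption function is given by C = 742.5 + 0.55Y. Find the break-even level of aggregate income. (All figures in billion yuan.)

Y = 1650

At break-even, C = Y: 742.5 + 0.55Y = Y
0.45Y = 742.5, so Y = 742.5/0.45 = 1650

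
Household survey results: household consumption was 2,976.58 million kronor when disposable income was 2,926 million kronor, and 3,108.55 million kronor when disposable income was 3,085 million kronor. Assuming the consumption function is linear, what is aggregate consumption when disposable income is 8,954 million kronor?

MPC = (3108.55 − 2976.58)/(3085 − 2926) = 131.97/159 = 0.83
a = 2976.58 − 0.83(2926) = 2976.58 − 2428.58 = 548
C = 548 + 0.83(8954) = 548 + 7431.82 = 7979.82

C = 7979.82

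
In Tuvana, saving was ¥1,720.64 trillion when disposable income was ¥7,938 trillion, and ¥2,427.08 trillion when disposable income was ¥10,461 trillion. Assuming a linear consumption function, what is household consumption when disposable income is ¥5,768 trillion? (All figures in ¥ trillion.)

C = 4654.96

MPS = ΔS/ΔY = (2427.08 − 1720.64)/(10461 − 7938) = 706.44/2523 = 0.28
MPC = 1 − MPS = 0.72
Autonomous saving = 1720.64 − 0.28(7938) = -502, so a = 502
C = 502 + 0.72(5768) = 502 + 4152.96 = 4654.96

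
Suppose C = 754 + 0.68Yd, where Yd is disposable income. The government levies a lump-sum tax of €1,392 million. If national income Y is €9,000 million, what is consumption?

Yd = Y − T = 9000 − 1392 = 7608
C = 754 + 0.68(7608) = 754 + 5173.44 = 5927.44

C = 5927.44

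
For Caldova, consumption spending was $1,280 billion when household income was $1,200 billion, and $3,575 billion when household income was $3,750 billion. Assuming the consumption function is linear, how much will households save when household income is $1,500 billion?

S = -50

MPC = (3575 − 1280)/(3750 − 1200) = 2295/2550 = 0.9
a = 1280 − 0.9(1200) = 1280 − 1080 = 200
C = 200 + 0.9(1500) = 1550
S = 1500 − 1550 = -50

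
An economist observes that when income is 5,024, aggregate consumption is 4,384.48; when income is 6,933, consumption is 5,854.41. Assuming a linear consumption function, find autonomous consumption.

MPC = ΔC/ΔY = (5854.41 − 4384.48)/(6933 − 5024) = 1469.93/1909 = 0.77
a = C − MPC·Y = 4384.48 − 0.77(5024) = 4384.48 − 3868.48 = 516

a = 516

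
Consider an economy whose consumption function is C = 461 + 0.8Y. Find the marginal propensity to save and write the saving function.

MPS = 0.2; S = -461 + 0.2Y

MPS = 1 − MPC = 1 − 0.8 = 0.2
S = Y − C = -461 + 0.2Y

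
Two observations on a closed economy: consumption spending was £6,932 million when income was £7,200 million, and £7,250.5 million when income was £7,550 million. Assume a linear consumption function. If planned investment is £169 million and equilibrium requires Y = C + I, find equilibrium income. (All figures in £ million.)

Y = 6100

MPC = (7250.5 − 6932)/(7550 − 7200) = 318.5/350 = 0.91
a = 6932 − 0.91(7200) = 380
Equilibrium: Y = 380 + 0.91Y + 169
0.09Y = 549, so Y = 549/0.09 = 6100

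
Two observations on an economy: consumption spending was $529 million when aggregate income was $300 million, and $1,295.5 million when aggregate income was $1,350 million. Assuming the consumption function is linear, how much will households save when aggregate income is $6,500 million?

S = 1445

MPC = (1295.5 − 529)/(1350 − 300) = 766.5/1050 = 0.73
a = 529 − 0.73(300) = 529 − 219 = 310
C = 310 + 0.73(6500) = 5055
S = 6500 − 5055 = 1445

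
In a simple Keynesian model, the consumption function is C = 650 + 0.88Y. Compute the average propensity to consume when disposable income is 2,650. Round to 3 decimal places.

C = 650 + 0.88(2650) = 2982
APC = C/Y = 2982/2650 = 1.125

APC = 1.125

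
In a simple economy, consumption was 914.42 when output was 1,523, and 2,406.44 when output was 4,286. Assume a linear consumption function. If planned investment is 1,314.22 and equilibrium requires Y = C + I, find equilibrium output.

Y = 3057

MPC = (2406.44 − 914.42)/(4286 − 1523) = 1492.02/2763 = 0.54
a = 914.42 − 0.54(1523) = 92
Equilibrium: Y = 92 + 0.54Y + 1314.22
0.46Y = 1406.22, so Y = 1406.22/0.46 = 3057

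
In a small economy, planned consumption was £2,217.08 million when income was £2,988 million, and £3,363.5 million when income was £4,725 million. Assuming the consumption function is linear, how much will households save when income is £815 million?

MPC = (3363.5 − 2217.08)/(4725 − 2988) = 1146.42/1737 = 0.66
a = 2217.08 − 0.66(2988) = 2217.08 − 1972.08 = 245
C = 245 + 0.66(815) = 782.9
S = 815 − 782.9 = 32.1

S = 32.1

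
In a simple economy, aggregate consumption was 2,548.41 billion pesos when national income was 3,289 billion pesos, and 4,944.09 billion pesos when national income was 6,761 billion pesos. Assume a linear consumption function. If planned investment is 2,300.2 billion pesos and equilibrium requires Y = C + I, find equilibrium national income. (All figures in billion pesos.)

Y = 8320

MPC = (4944.09 − 2548.41)/(6761 − 3289) = 2395.68/3472 = 0.69
a = 2548.41 − 0.69(3289) = 279
Equilibrium: Y = 279 + 0.69Y + 2300.2
0.31Y = 2579.2, so Y = 2579.2/0.31 = 8320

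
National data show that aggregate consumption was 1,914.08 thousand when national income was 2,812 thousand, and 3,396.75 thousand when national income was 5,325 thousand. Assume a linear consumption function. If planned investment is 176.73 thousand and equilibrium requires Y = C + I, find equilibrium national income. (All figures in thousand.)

Y = 1053

MPC = (3396.75 − 1914.08)/(5325 − 2812) = 1482.67/2513 = 0.59
a = 1914.08 − 0.59(2812) = 255
Equilibrium: Y = 255 + 0.59Y + 176.73
0.41Y = 431.73, so Y = 431.73/0.41 = 1053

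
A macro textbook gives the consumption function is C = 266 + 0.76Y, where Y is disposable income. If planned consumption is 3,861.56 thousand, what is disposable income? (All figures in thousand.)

Y = 4731

266 + 0.76Y = 3861.56
0.76Y = 3595.56, so Y = 3595.56/0.76 = 4731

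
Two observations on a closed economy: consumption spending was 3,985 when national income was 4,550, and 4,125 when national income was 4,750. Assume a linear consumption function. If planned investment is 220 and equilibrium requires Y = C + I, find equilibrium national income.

MPC = (4125 − 3985)/(4750 − 4550) = 140/200 = 0.7
a = 3985 − 0.7(4550) = 800
Equilibrium: Y = 800 + 0.7Y + 220
0.3Y = 1020, so Y = 1020/0.3 = 3400

Y = 3400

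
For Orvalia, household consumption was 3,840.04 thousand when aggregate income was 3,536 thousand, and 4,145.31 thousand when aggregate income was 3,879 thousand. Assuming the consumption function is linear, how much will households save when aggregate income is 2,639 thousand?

MPC = (4145.31 − 3840.04)/(3879 − 3536) = 305.27/343 = 0.89
a = 3840.04 − 0.89(3536) = 3840.04 − 3147.04 = 693
C = 693 + 0.89(2639) = 3041.71
S = 2639 − 3041.71 = -402.71

S = -402.71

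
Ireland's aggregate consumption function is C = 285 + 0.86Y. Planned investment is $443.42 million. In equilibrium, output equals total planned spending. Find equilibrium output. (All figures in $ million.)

Y = C + I = 285 + 0.86Y + 443.42
Y − 0.86Y = 728.42
0.14Y = 728.42, so Y = 728.42/0.14 = 5203

Y = 5203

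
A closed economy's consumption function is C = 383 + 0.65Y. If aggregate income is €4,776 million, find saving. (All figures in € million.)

C = 383 + 0.65(4776) = 383 + 3104.4 = 3487.4
S = Y − C = 4776 − 3487.4 = 1288.6

S = 1288.6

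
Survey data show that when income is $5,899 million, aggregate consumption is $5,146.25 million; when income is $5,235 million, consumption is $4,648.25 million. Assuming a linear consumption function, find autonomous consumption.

MPC = ΔC/ΔY = (5146.25 − 4648.25)/(5899 − 5235) = 498/664 = 0.75
a = C − MPC·Y = 4648.25 − 0.75(5235) = 4648.25 − 3926.25 = 722

a = 722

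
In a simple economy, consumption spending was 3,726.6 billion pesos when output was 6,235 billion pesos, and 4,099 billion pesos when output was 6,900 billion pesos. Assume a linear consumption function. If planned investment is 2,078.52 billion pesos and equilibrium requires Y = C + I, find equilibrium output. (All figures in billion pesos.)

Y = 5258

MPC = (4099 − 3726.6)/(6900 − 6235) = 372.4/665 = 0.56
a = 3726.6 − 0.56(6235) = 235
Equilibrium: Y = 235 + 0.56Y + 2078.52
0.44Y = 2313.52, so Y = 2313.52/0.44 = 5258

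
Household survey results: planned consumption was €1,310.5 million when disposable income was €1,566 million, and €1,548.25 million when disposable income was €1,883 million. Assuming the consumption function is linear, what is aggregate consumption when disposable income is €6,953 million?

MPC = (1548.25 − 1310.5)/(1883 − 1566) = 237.75/317 = 0.75
a = 1310.5 − 0.75(1566) = 1310.5 − 1174.5 = 136
C = 136 + 0.75(6953) = 136 + 5214.75 = 5350.75

C = 5350.75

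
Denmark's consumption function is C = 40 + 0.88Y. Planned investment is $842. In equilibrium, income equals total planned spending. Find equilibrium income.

Y = 7350

Y = C + I = 40 + 0.88Y + 842
Y − 0.88Y = 882
0.12Y = 882, so Y = 882/0.12 = 7350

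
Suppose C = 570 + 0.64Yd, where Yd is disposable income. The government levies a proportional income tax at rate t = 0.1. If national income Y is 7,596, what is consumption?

C = 4945.296

Yd = (1 − 0.1)(7596) = 0.9(7596) = 6836.4
C = 570 + 0.64(6836.4) = 570 + 4375.296 = 4945.296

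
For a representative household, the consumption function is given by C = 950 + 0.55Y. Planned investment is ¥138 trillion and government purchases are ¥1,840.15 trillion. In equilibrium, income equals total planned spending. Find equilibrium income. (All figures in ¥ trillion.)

Y = 6507

Y = C + I + G = 950 + 0.55Y + 138 + 1840.15
Y − 0.55Y = 2928.15
0.45Y = 2928.15, so Y = 2928.15/0.45 = 6507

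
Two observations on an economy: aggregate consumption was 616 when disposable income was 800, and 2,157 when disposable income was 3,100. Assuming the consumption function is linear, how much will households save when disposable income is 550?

MPC = (2157 − 616)/(3100 − 800) = 1541/2300 = 0.67
a = 616 − 0.67(800) = 616 − 536 = 80
C = 80 + 0.67(550) = 448.5
S = 550 − 448.5 = 101.5

S = 101.5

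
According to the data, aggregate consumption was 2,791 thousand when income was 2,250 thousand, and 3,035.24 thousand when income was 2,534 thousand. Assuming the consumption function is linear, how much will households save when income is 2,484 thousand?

S = -508.24

MPC = (3035.24 − 2791)/(2534 − 2250) = 244.24/284 = 0.86
a = 2791 − 0.86(2250) = 2791 − 1935 = 856
C = 856 + 0.86(2484) = 2992.24
S = 2484 − 2992.24 = -508.24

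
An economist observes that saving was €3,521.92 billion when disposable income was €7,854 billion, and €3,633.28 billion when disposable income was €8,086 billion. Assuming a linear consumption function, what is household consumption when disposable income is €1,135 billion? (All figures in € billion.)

MPS = ΔS/ΔY = (3633.28 − 3521.92)/(8086 − 7854) = 111.36/232 = 0.48
MPC = 1 − MPS = 0.52
Autonomous saving = 3521.92 − 0.48(7854) = -248, so a = 248
C = 248 + 0.52(1135) = 248 + 590.2 = 838.2

C = 838.2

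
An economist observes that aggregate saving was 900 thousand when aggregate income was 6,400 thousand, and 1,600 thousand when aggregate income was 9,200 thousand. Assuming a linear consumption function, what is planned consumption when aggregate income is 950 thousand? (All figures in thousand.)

C = 1412.5

MPS = ΔS/ΔY = (1600 − 900)/(9200 − 6400) = 700/2800 = 0.25
MPC = 1 − MPS = 0.75
Autonomous saving = 900 − 0.25(6400) = -700, so a = 700
C = 700 + 0.75(950) = 700 + 712.5 = 1412.5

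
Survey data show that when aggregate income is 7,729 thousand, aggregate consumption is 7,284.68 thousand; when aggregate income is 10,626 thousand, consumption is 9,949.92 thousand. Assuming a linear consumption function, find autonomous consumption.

a = 174

MPC = ΔC/ΔY = (9949.92 − 7284.68)/(10626 − 7729) = 2665.24/2897 = 0.92
a = C − MPC·Y = 7284.68 − 0.92(7729) = 7284.68 − 7110.68 = 174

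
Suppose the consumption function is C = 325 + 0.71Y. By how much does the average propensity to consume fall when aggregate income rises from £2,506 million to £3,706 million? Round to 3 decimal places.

At Y = 2506: C = 325 + 0.71(2506) = 2104.26, APC = 2104.26/2506 = 0.8397
At Y = 3706: C = 2956.26, APC = 2956.26/3706 = 0.7977
Fall in APC = 0.8397 − 0.7977 = 0.042

ΔAPC = 0.042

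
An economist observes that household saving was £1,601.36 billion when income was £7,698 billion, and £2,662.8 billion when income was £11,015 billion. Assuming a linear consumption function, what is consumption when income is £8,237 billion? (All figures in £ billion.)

MPS = ΔS/ΔY = (2662.8 − 1601.36)/(11015 − 7698) = 1061.44/3317 = 0.32
MPC = 1 − MPS = 0.68
Autonomous saving = 1601.36 − 0.32(7698) = -862, so a = 862
C = 862 + 0.68(8237) = 862 + 5601.16 = 6463.16

C = 6463.16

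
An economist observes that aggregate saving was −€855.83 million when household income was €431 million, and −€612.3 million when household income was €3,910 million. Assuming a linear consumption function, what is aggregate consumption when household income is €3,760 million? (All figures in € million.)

C = 4382.8

MPS = ΔS/ΔY = (-612.3 − (-855.83))/(3910 − 431) = 243.53/3479 = 0.07
MPC = 1 − MPS = 0.93
Autonomous saving = -855.83 − 0.07(431) = -886, so a = 886
C = 886 + 0.93(3760) = 886 + 3496.8 = 4382.8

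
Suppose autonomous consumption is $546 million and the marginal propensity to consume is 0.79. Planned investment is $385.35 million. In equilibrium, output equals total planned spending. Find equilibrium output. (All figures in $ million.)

Y = 4435

Y = C + I = 546 + 0.79Y + 385.35
Y − 0.79Y = 931.35
0.21Y = 931.35, so Y = 931.35/0.21 = 4435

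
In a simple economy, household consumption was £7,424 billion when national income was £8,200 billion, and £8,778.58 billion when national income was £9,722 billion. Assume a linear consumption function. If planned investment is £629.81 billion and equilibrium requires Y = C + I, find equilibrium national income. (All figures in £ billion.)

MPC = (8778.58 − 7424)/(9722 − 8200) = 1354.58/1522 = 0.89
a = 7424 − 0.89(8200) = 126
Equilibrium: Y = 126 + 0.89Y + 629.81
0.11Y = 755.81, so Y = 755.81/0.11 = 6871

Y = 6871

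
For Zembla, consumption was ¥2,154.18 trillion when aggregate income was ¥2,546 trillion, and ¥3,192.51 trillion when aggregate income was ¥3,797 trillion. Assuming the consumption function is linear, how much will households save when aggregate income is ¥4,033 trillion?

MPC = (3192.51 − 2154.18)/(3797 − 2546) = 1038.33/1251 = 0.83
a = 2154.18 − 0.83(2546) = 2154.18 − 2113.18 = 41
C = 41 + 0.83(4033) = 3388.39
S = 4033 − 3388.39 = 644.61

S = 644.61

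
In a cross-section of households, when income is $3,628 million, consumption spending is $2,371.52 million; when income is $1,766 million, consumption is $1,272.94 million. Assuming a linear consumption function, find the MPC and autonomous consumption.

MPC = ΔC/ΔY = (2371.52 − 1272.94)/(3628 − 1766) = 1098.58/1862 = 0.59
a = C − MPC·Y = 1272.94 − 0.59(1766) = 1272.94 − 1041.94 = 231

MPC = 0.59; a = 231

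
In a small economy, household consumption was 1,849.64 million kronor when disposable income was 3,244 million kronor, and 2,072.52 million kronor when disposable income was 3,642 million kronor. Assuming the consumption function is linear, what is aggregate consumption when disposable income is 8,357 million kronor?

MPC = (2072.52 − 1849.64)/(3642 − 3244) = 222.88/398 = 0.56
a = 1849.64 − 0.56(3244) = 1849.64 − 1816.64 = 33
C = 33 + 0.56(8357) = 33 + 4679.92 = 4712.92

C = 4712.92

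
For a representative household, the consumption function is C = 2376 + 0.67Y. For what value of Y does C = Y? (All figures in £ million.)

At break-even, C = Y: 2376 + 0.67Y = Y
0.33Y = 2376, so Y = 2376/0.33 = 7200

Y = 7200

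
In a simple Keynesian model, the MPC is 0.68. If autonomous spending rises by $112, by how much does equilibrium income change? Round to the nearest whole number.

The multiplier is 1/(1 − MPC) = 1/0.32.
ΔY = 112/0.32 = 350.00 ≈ 350

ΔY ≈ 350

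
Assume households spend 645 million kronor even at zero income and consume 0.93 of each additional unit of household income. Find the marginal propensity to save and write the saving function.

MPS = 1 − MPC = 1 − 0.93 = 0.07
S = Y − C = -645 + 0.07Y

MPS = 0.07; S = -645 + 0.07Y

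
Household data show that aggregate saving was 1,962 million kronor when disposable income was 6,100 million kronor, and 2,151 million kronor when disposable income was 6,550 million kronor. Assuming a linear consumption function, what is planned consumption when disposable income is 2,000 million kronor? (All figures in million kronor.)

MPS = ΔS/ΔY = (2151 − 1962)/(6550 − 6100) = 189/450 = 0.42
MPC = 1 − MPS = 0.58
Autonomous saving = 1962 − 0.42(6100) = -600, so a = 600
C = 600 + 0.58(2000) = 600 + 1160 = 1760

C = 1760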